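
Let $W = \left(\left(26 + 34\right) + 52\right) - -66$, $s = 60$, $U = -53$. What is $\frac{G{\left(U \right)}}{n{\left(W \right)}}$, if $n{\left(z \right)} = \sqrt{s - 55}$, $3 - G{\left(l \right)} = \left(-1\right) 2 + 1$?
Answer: $\frac{4 \sqrt{5}}{5} \approx 1.7889$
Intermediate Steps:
$G{\left(l \right)} = 4$ ($G{\left(l \right)} = 3 - \left(\left(-1\right) 2 + 1\right) = 3 - \left(-2 + 1\right) = 3 - -1 = 3 + 1 = 4$)
$W = 178$ ($W = \left(60 + 52\right) + 66 = 112 + 66 = 178$)
$n{\left(z \right)} = \sqrt{5}$ ($n{\left(z \right)} = \sqrt{60 - 55} = \sqrt{5}$)
$\frac{G{\left(U \right)}}{n{\left(W \right)}} = \frac{4}{\sqrt{5}} = 4 \frac{\sqrt{5}}{5} = \frac{4 \sqrt{5}}{5}$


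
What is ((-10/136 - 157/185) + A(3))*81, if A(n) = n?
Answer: 2117259/12580 ≈ 168.30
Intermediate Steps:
((-10/136 - 157/185) + A(3))*81 = ((-10/136 - 157/185) + 3)*81 = ((-10*1/136 - 157*1/185) + 3)*81 = ((-5/68 - 157/185) + 3)*81 = (-11601/12580 + 3)*81 = (26139/12580)*81 = 2117259/12580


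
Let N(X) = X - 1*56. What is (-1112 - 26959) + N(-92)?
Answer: -28219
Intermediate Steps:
N(X) = -56 + X (N(X) = X - 56 = -56 + X)
(-1112 - 26959) + N(-92) = (-1112 - 26959) + (-56 - 92) = -28071 - 148 = -28219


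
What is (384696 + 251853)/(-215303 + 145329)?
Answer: -636549/69974 ≈ -9.0969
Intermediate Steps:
(384696 + 251853)/(-215303 + 145329) = 636549/(-69974) = 636549*(-1/69974) = -636549/69974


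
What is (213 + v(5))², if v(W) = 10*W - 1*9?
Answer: 64516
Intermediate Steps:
v(W) = -9 + 10*W (v(W) = 10*W - 9 = -9 + 10*W)
(213 + v(5))² = (213 + (-9 + 10*5))² = (213 + (-9 + 50))² = (213 + 41)² = 254² = 64516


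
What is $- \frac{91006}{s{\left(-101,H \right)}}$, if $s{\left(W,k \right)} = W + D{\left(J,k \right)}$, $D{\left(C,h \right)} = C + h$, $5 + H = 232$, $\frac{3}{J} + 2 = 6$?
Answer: $- \frac{364024}{507} \approx -718.0$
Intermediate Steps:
$J = \frac{3}{4}$ ($J = \frac{3}{-2 + 6} = \frac{3}{4} \approx 0.75$)
$H = 227$ ($H = -5 + 232 = 227$)
$s{\left(W,k \right)} = \frac{3}{4} + W + k$ ($s{\left(W,k \right)} = W + \left(\frac{3}{4} + k\right) = \frac{3}{4} + W + k$)
$- \frac{91006}{s{\left(-101,H \right)}} = - \frac{91006}{\frac{3}{4} - 101 + 227} = - \frac{91006}{\frac{507}{4}} = \left(-91006\right) \frac{4}{507} = - \frac{364024}{507}$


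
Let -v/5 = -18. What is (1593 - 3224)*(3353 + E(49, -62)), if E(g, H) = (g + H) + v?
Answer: -5594330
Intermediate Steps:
v = 90 (v = -5*(-18) = 90)
E(g, H) = 90 + H + g (E(g, H) = (g + H) + 90 = (H + g) + 90 = 90 + H + g)
(1593 - 3224)*(3353 + E(49, -62)) = (1593 - 3224)*(3353 + (90 - 62 + 49)) = -1631*(3353 + 77) = -1631*3430 = -5594330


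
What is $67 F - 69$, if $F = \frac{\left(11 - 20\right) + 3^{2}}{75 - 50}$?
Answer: $-69$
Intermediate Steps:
$F = 0$ ($F = \frac{\left(11 - 20\right) + 9}{25} = \left(-9 + 9\right) \frac{1}{25} = 0 \cdot \frac{1}{25} = 0$)
$67 F - 69 = 67 \cdot 0 - 69 = 0 - 69 = -69$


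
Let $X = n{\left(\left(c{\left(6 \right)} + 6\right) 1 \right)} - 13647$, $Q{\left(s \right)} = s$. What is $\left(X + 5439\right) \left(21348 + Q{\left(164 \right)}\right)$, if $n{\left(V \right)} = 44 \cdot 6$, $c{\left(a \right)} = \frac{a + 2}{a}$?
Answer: $-170891328$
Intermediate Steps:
$c{\left(a \right)} = \frac{2 + a}{a}$
$n{\left(V \right)} = 264$
$X = -13383$ ($X = 264 - 13647 = -13383$)
$\left(X + 5439\right) \left(21348 + Q{\left(164 \right)}\right) = \left(-13383 + 5439\right) \left(21348 + 164\right) = \left(-7944\right) 21512 = -170891328$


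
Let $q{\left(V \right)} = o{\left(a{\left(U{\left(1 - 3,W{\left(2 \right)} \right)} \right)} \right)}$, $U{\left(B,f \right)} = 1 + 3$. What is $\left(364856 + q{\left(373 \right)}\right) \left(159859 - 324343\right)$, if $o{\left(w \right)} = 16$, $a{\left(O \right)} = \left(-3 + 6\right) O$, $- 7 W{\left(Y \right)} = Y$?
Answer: $-60015606048$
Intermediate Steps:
$W{\left(Y \right)} = - \frac{Y}{7}$
$U{\left(B,f \right)} = 4$
$a{\left(O \right)} = 3 O$
$q{\left(V \right)} = 16$
$\left(364856 + q{\left(373 \right)}\right) \left(159859 - 324343\right) = \left(364856 + 16\right) \left(159859 - 324343\right) = 364872 \left(-164484\right) = -60015606048$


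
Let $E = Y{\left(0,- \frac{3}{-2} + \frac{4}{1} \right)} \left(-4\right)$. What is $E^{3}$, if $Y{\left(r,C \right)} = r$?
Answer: $0$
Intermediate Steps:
$E = 0$ ($E = 0 \left(-4\right) = 0$)
$E^{3} = 0^{3} = 0$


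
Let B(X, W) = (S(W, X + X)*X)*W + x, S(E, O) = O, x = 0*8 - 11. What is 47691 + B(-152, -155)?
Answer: -7114560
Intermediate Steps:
x = -11 (x = 0 - 11 = -11)
B(X, W) = -11 + 2*W*X² (B(X, W) = ((X + X)*X)*W - 11 = ((2*X)*X)*W - 11 = (2*X²)*W - 11 = 2*W*X² - 11 = -11 + 2*W*X²)
47691 + B(-152, -155) = 47691 + (-11 + 2*(-155)*(-152)²) = 47691 + (-11 + 2*(-155)*23104) = 47691 + (-11 - 7162240) = 47691 - 7162251 = -7114560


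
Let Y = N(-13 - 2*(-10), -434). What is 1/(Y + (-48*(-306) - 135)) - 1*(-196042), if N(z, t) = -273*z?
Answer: 2478362965/12642 ≈ 1.9604e+5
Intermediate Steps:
Y = -1911 (Y = -273*(-13 - 2*(-10)) = -273*(-13 + 20) = -273*7 = -1911)
1/(Y + (-48*(-306) - 135)) - 1*(-196042) = 1/(-1911 + (-48*(-306) - 135)) - 1*(-196042) = 1/(-1911 + (14688 - 135)) + 196042 = 1/(-1911 + 14553) + 196042 = 1/12642 + 196042 = 2478362965/12642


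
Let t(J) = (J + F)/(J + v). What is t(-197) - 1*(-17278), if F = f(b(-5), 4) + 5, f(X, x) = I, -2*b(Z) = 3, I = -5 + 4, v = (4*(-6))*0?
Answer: 3403959/197 ≈ 17279.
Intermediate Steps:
v = 0 (v = -24*0 = 0)
I = -1
b(Z) = -3/2 (b(Z) = -½*3 = -3/2)
f(X, x) = -1
F = 4 (F = -1 + 5 = 4)
t(J) = (4 + J)/J (t(J) = (J + 4)/(J + 0) = (4 + J)/J)
t(-197) - 1*(-17278) = (4 - 197)/(-197) - 1*(-17278) = -1/197*(-193) + 17278 = 193/197 + 17278 = 3403959/197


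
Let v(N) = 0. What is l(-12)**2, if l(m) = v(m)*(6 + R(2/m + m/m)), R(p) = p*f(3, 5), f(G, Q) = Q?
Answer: 0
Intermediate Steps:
R(p) = 5*p (R(p) = p*5 = 5*p)
l(m) = 0 (l(m) = 0*(6 + 5*(2/m + m/m)) = 0*(6 + 5*(2/m + 1)) = 0*(6 + 5*(1 + 2/m)) = 0*(6 + (5 + 10/m)) = 0*(11 + 10/m) = 0)
l(-12)**2 = 0**2 = 0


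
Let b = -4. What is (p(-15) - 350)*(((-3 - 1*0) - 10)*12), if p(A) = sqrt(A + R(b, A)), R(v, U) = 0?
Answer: 54600 - 156*I*sqrt(15) ≈ 54600.0 - 604.19*I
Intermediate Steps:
p(A) = sqrt(A) (p(A) = sqrt(A + 0) = sqrt(A))
(p(-15) - 350)*(((-3 - 1*0) - 10)*12) = (sqrt(-15) - 350)*(((-3 - 1*0) - 10)*12) = (I*sqrt(15) - 350)*(((-3 + 0) - 10)*12) = (-350 + I*sqrt(15))*((-3 - 10)*12) = (-350 + I*sqrt(15))*(-13*12) = (-350 + I*sqrt(15))*(-156) = 54600 - 156*I*sqrt(15)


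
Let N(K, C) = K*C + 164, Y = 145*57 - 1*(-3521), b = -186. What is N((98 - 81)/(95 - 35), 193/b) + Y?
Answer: 133358719/11160 ≈ 11950.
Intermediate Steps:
Y = 11786 (Y = 8265 + 3521 = 11786)
N(K, C) = 164 + C*K (N(K, C) = C*K + 164 = 164 + C*K)
N((98 - 81)/(95 - 35), 193/b) + Y = (164 + (193/(-186))*((98 - 81)/(95 - 35))) + 11786 = (164 + (193*(-1/186))*(17/60)) + 11786 = (164 - 3281/(186*60)) + 11786 = (164 - 193/186*17/60) + 11786 = (164 - 3281/11160) + 11786 = 1826959/11160 + 11786 = 133358719/11160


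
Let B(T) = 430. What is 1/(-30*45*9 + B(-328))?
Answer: -1/11720 ≈ -8.5324e-5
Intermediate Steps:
1/(-30*45*9 + B(-328)) = 1/(-30*45*9 + 430) = 1/(-1350*9 + 430) = 1/(-12150 + 430) = 1/(-11720) = -1/11720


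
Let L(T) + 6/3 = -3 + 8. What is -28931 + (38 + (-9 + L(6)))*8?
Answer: -28675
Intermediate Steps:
L(T) = 3 (L(T) = -2 + (-3 + 8) = -2 + 5 = 3)
-28931 + (38 + (-9 + L(6)))*8 = -28931 + (38 + (-9 + 3))*8 = -28931 + (38 - 6)*8 = -28931 + 32*8 = -28931 + 256 = -28675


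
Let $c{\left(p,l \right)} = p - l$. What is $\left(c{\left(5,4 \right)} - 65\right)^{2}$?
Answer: $4096$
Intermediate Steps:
$\left(c{\left(5,4 \right)} - 65\right)^{2} = \left(\left(5 - 4\right) - 65\right)^{2} = \left(1 - 65\right)^{2} = \left(-64\right)^{2} = 4096$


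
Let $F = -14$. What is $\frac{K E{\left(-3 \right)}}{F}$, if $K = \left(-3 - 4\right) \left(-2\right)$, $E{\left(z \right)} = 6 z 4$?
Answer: $72$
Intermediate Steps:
$E{\left(z \right)} = 24 z$
$K = 14$ ($K = \left(-7\right) \left(-2\right) = 14$)
$\frac{K E{\left(-3 \right)}}{F} = \frac{14 \cdot 24 \left(-3\right)}{-14} = 14 \left(-72\right) \left(- \frac{1}{14}\right) = \left(-1008\right) \left(- \frac{1}{14}\right) = 72$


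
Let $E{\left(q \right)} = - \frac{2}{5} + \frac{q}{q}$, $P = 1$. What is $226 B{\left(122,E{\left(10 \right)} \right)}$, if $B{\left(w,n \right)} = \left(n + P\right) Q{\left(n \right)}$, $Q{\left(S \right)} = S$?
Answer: $\frac{5424}{25} \approx 216.96$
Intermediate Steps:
$E{\left(q \right)} = \frac{3}{5}$ ($E{\left(q \right)} = \left(-2\right) \frac{1}{5} + 1 = - \frac{2}{5} + 1 = \frac{3}{5}$)
$B{\left(w,n \right)} = n \left(1 + n\right)$ ($B{\left(w,n \right)} = \left(n + 1\right) n = \left(1 + n\right) n = n \left(1 + n\right)$)
$226 B{\left(122,E{\left(10 \right)} \right)} = 226 \frac{3 \left(1 + \frac{3}{5}\right)}{5} = 226 \cdot \frac{3}{5} \cdot \frac{8}{5} = 226 \cdot \frac{24}{25} = \frac{5424}{25}$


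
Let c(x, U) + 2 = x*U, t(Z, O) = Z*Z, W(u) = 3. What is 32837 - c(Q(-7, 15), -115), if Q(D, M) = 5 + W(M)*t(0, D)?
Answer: 33414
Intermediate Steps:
t(Z, O) = Z²
Q(D, M) = 5 (Q(D, M) = 5 + 3*0² = 5 + 3*0 = 5 + 0 = 5)
c(x, U) = -2 + U*x (c(x, U) = -2 + x*U = -2 + U*x)
32837 - c(Q(-7, 15), -115) = 32837 - (-2 - 115*5) = 32837 - (-2 - 575) = 32837 - 1*(-577) = 32837 + 577 = 33414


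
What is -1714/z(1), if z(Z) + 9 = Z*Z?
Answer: 857/4 ≈ 214.25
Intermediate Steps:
z(Z) = -9 + Z² (z(Z) = -9 + Z*Z = -9 + Z²)
-1714/z(1) = -1714/(-9 + 1²) = -1714/(-9 + 1) = -1714/(-8) = -1714*(-1)/8 = -1*(-857/4) = 857/4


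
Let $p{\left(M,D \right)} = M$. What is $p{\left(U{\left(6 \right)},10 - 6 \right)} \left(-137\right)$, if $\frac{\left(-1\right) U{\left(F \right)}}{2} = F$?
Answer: $1644$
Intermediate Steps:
$U{\left(F \right)} = - 2 F$
$p{\left(U{\left(6 \right)},10 - 6 \right)} \left(-137\right) = \left(-2\right) 6 \left(-137\right) = \left(-12\right) \left(-137\right) = 1644$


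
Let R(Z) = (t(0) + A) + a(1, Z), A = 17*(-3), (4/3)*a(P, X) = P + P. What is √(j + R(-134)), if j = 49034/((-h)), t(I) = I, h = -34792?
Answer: I*√3638308165/8698 ≈ 6.9347*I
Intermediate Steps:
a(P, X) = 3*P/2 (a(P, X) = 3*(P + P)/4 = 3*(2*P)/4 = 3*P/2)
A = -51
R(Z) = -99/2 (R(Z) = (0 - 51) + (3/2)*1 = -51 + 3/2 = -99/2)
j = 24517/17396 (j = 49034/((-1*(-34792))) = 49034/34792 = 49034*(1/34792) = 24517/17396 ≈ 1.4093)
√(j + R(-134)) = √(24517/17396 - 99/2) = √(-836585/17396) = I*√3638308165/8698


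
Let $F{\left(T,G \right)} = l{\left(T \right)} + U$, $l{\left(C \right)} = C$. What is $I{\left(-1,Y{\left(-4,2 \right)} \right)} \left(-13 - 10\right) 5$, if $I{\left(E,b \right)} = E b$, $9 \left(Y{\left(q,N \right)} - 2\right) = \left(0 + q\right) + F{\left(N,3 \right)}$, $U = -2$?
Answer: $\frac{1610}{9} \approx 178.89$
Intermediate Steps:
$F{\left(T,G \right)} = -2 + T$ ($F{\left(T,G \right)} = T - 2 = -2 + T$)
$Y{\left(q,N \right)} = \frac{16}{9} + \frac{N}{9} + \frac{q}{9}$ ($Y{\left(q,N \right)} = 2 + \frac{\left(0 + q\right) + \left(-2 + N\right)}{9} = 2 + \frac{q + \left(-2 + N\right)}{9} = 2 + \frac{-2 + N + q}{9} = 2 + \left(- \frac{2}{9} + \frac{N}{9} + \frac{q}{9}\right) = \frac{16}{9} + \frac{N}{9} + \frac{q}{9}$)
$I{\left(-1,Y{\left(-4,2 \right)} \right)} \left(-13 - 10\right) 5 = - (\frac{16}{9} + \frac{1}{9} \cdot 2 + \frac{1}{9} \left(-4\right)) \left(-13 - 10\right) 5 = - (\frac{16}{9} + \frac{2}{9} - \frac{4}{9}) \left(-23\right) 5 = \left(-1\right) \frac{14}{9} \left(-23\right) 5 = \left(- \frac{14}{9}\right) \left(-23\right) 5 = \frac{322}{9} \cdot 5 = \frac{1610}{9}$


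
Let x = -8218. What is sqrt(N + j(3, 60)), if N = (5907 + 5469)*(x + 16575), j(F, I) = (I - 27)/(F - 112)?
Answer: sqrt(1129517541795)/109 ≈ 9750.3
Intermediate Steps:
j(F, I) = (-27 + I)/(-112 + F)
N = 95069232 (N = (5907 + 5469)*(-8218 + 16575) = 11376*8357 = 95069232)
sqrt(N + j(3, 60)) = sqrt(95069232 + (-27 + 60)/(-112 + 3)) = sqrt(95069232 + 33/(-109)) = sqrt(95069232 - 1/109*33) = sqrt(95069232 - 33/109) = sqrt(10362546255/109) = sqrt(1129517541795)/109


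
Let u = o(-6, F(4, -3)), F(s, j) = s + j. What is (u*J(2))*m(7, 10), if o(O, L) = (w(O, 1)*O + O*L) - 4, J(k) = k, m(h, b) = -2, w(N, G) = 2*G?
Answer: 88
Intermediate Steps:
F(s, j) = j + s
o(O, L) = -4 + 2*O + L*O (o(O, L) = ((2*1)*O + O*L) - 4 = (2*O + L*O) - 4 = -4 + 2*O + L*O)
u = -22 (u = -4 + 2*(-6) + (-3 + 4)*(-6) = -4 - 12 + 1*(-6) = -4 - 12 - 6 = -22)
(u*J(2))*m(7, 10) = -22*2*(-2) = -44*(-2) = 88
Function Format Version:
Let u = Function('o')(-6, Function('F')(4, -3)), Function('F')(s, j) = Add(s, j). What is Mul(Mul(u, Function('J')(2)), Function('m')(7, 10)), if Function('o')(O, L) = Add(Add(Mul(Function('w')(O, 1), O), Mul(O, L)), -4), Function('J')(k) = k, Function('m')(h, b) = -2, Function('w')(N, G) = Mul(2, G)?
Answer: 88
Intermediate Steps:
Function('F')(s, j) = Add(j, s)
Function('o')(O, L) = Add(-4, Mul(2, O), Mul(L, O)) (Function('o')(O, L) = Add(Add(Mul(Mul(2, 1), O), Mul(O, L)), -4) = Add(Add(Mul(2, O), Mul(L, O)), -4) = Add(-4, Mul(2, O), Mul(L, O)))
u = -22 (u = Add(-4, Mul(2, -6), Mul(Add(-3, 4), -6)) = Add(-4, -12, Mul(1, -6)) = Add(-4, -12, -6) = -22)
Mul(Mul(u, Function('J')(2)), Function('m')(7, 10)) = Mul(Mul(-22, 2), -2) = Mul(-44, -2) = 88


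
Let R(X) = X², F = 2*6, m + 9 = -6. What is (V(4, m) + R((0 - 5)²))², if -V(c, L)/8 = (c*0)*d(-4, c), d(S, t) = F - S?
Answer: 390625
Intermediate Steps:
m = -15 (m = -9 - 6 = -15)
F = 12
d(S, t) = 12 - S
V(c, L) = 0 (V(c, L) = -8*c*0*(12 - 1*(-4)) = -0*(12 + 4) = -0*16 = -8*0 = 0)
(V(4, m) + R((0 - 5)²))² = (0 + ((0 - 5)²)²)² = (0 + ((-5)²)²)² = (0 + 25²)² = (0 + 625)² = 625² = 390625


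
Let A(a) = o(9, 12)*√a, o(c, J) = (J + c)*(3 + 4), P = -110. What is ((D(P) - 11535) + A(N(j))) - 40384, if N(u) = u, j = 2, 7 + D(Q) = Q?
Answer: -52036 + 147*√2 ≈ -51828.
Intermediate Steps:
o(c, J) = 7*J + 7*c (o(c, J) = (J + c)*7 = 7*J + 7*c)
D(Q) = -7 + Q
A(a) = 147*√a (A(a) = (7*12 + 7*9)*√a = (84 + 63)*√a = 147*√a)
((D(P) - 11535) + A(N(j))) - 40384 = (((-7 - 110) - 11535) + 147*√2) - 40384 = ((-117 - 11535) + 147*√2) - 40384 = (-11652 + 147*√2) - 40384 = -52036 + 147*√2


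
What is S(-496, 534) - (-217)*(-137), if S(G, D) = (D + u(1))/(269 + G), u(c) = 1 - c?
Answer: -6749017/227 ≈ -29731.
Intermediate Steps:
S(G, D) = D/(269 + G) (S(G, D) = (D + (1 - 1*1))/(269 + G) = (D + (1 - 1))/(269 + G) = (D + 0)/(269 + G) = D/(269 + G))
S(-496, 534) - (-217)*(-137) = 534/(269 - 496) - (-217)*(-137) = 534/(-227) - 1*29729 = 534*(-1/227) - 29729 = -534/227 - 29729 = -6749017/227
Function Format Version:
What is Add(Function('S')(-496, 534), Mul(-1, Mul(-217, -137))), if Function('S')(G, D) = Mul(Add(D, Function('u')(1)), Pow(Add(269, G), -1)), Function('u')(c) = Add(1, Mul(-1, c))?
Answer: Rational(-6749017, 227) ≈ -29731.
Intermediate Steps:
Function('S')(G, D) = Mul(D, Pow(Add(269, G), -1)) (Function('S')(G, D) = Mul(Add(D, Add(1, Mul(-1, 1))), Pow(Add(269, G), -1)) = Mul(Add(D, Add(1, -1)), Pow(Add(269, G), -1)) = Mul(Add(D, 0), Pow(Add(269, G), -1)) = Mul(D, Pow(Add(269, G), -1)))
Add(Function('S')(-496, 534), Mul(-1, Mul(-217, -137))) = Add(Mul(534, Pow(Add(269, -496), -1)), Mul(-1, Mul(-217, -137))) = Add(Mul(534, Pow(-227, -1)), Mul(-1, 29729)) = Add(Mul(534, Rational(-1, 227)), -29729) = Add(Rational(-534, 227), -29729) = Rational(-6749017, 227)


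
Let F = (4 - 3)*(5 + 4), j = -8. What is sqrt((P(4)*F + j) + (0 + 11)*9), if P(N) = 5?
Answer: 2*sqrt(34) ≈ 11.662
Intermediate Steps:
F = 9 (F = 1*9 = 9)
sqrt((P(4)*F + j) + (0 + 11)*9) = sqrt((5*9 - 8) + (0 + 11)*9) = sqrt((45 - 8) + 11*9) = sqrt(37 + 99) = sqrt(136) = 2*sqrt(34)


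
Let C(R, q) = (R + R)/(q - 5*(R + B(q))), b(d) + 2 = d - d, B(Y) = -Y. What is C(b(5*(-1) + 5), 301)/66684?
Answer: -1/30274536 ≈ -3.3031e-8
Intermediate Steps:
b(d) = -2 (b(d) = -2 + (d - d) = -2 + 0 = -2)
C(R, q) = 2*R/(-5*R + 6*q) (C(R, q) = (R + R)/(q - 5*(R - q)) = (2*R)/(q + (-5*R + 5*q)) = (2*R)/(-5*R + 6*q) = 2*R/(-5*R + 6*q))
C(b(5*(-1) + 5), 301)/66684 = (2*(-2)/(-5*(-2) + 6*301))/66684 = (2*(-2)/(10 + 1806))*(1/66684) = (2*(-2)/1816)*(1/66684) = (2*(-2)*(1/1816))*(1/66684) = -1/454*1/66684 = -1/30274536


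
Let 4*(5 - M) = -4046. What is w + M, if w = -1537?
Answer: -1041/2 ≈ -520.50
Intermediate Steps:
M = 2033/2 (M = 5 - ¼*(-4046) = 5 + 2023/2 = 2033/2 ≈ 1016.5)
w + M = -1537 + 2033/2 = -1041/2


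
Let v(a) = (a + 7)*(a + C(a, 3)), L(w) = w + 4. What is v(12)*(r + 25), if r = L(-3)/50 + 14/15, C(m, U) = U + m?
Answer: 665703/50 ≈ 13314.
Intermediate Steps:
L(w) = 4 + w
r = 143/150 (r = (4 - 3)/50 + 14/15 = 1*(1/50) + 14*(1/15) = 1/50 + 14/15 = 143/150 ≈ 0.95333)
v(a) = (3 + 2*a)*(7 + a) (v(a) = (a + 7)*(a + (3 + a)) = (7 + a)*(3 + 2*a) = (3 + 2*a)*(7 + a))
v(12)*(r + 25) = (21 + 2*12² + 17*12)*(143/150 + 25) = (21 + 2*144 + 204)*(3893/150) = (21 + 288 + 204)*(3893/150) = 513*(3893/150) = 665703/50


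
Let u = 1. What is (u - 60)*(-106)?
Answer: 6254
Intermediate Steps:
(u - 60)*(-106) = (1 - 60)*(-106) = -59*(-106) = 6254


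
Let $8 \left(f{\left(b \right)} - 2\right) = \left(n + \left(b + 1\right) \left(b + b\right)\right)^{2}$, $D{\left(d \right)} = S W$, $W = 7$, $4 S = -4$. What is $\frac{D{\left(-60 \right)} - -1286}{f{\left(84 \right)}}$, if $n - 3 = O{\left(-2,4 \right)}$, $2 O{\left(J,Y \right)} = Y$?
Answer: $\frac{10232}{204061241} \approx 5.0142 \cdot 10^{-5}$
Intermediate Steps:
$S = -1$ ($S = \frac{1}{4} \left(-4\right) = -1$)
$O{\left(J,Y \right)} = \frac{Y}{2}$
$n = 5$ ($n = 3 + \frac{1}{2} \cdot 4 = 3 + 2 = 5$)
$D{\left(d \right)} = -7$ ($D{\left(d \right)} = \left(-1\right) 7 = -7$)
$f{\left(b \right)} = 2 + \frac{\left(5 + 2 b \left(1 + b\right)\right)^{2}}{8}$ ($f{\left(b \right)} = 2 + \frac{\left(5 + \left(b + 1\right) \left(b + b\right)\right)^{2}}{8} = 2 + \frac{\left(5 + \left(1 + b\right) 2 b\right)^{2}}{8} = 2 + \frac{\left(5 + 2 b \left(1 + b\right)\right)^{2}}{8}$)
$\frac{D{\left(-60 \right)} - -1286}{f{\left(84 \right)}} = \frac{-7 - -1286}{2 + \frac{\left(5 + 2 \cdot 84 + 2 \cdot 84^{2}\right)^{2}}{8}} = \frac{-7 + 1286}{2 + \frac{\left(5 + 168 + 2 \cdot 7056\right)^{2}}{8}} = \frac{1279}{2 + \frac{\left(5 + 168 + 14112\right)^{2}}{8}} = \frac{1279}{2 + \frac{14285^{2}}{8}} = \frac{1279}{2 + \frac{1}{8} \cdot 204061225} = \frac{1279}{2 + \frac{204061225}{8}} = \frac{1279}{\frac{204061241}{8}} = 1279 \cdot \frac{8}{204061241} = \frac{10232}{204061241}$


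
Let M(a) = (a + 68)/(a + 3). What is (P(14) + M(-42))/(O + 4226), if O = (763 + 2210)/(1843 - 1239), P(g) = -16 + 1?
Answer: -28388/7666431 ≈ -0.0037029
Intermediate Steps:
P(g) = -15
M(a) = (68 + a)/(3 + a)
O = 2973/604 ≈ 4.9222
(P(14) + M(-42))/(O + 4226) = (-15 + (68 - 42)/(3 - 42))/(2973/604 + 4226) = (-15 + 26/(-39))/(2555477/604) = (-15 - 1/39*26)*(604/2555477) = (-15 - 2/3)*(604/2555477) = -47/3*604/2555477 = -28388/7666431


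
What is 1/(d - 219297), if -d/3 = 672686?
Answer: -1/2237355 ≈ -4.4696e-7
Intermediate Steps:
d = -2018058 (d = -3*672686 = -2018058)
1/(d - 219297) = 1/(-2018058 - 219297) = 1/(-2237355) = -1/2237355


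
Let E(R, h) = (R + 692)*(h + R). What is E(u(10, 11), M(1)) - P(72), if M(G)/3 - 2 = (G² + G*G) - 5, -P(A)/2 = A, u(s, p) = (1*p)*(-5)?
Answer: -36802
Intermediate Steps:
u(s, p) = -5*p (u(s, p) = p*(-5) = -5*p)
P(A) = -2*A
M(G) = -9 + 6*G² (M(G) = 6 + 3*((G² + G*G) - 5) = 6 + 3*((G² + G²) - 5) = 6 + 3*(2*G² - 5) = 6 + 3*(-5 + 2*G²) = 6 + (-15 + 6*G²) = -9 + 6*G²)
E(R, h) = (692 + R)*(R + h)
E(u(10, 11), M(1)) - P(72) = ((-5*11)² + 692*(-5*11) + 692*(-9 + 6*1²) + (-5*11)*(-9 + 6*1²)) - (-2)*72 = ((-55)² + 692*(-55) + 692*(-9 + 6*1) - 55*(-9 + 6*1)) - 1*(-144) = (3025 - 38060 + 692*(-9 + 6) - 55*(-9 + 6)) + 144 = (3025 - 38060 + 692*(-3) - 55*(-3)) + 144 = (3025 - 38060 - 2076 + 165) + 144 = -36946 + 144 = -36802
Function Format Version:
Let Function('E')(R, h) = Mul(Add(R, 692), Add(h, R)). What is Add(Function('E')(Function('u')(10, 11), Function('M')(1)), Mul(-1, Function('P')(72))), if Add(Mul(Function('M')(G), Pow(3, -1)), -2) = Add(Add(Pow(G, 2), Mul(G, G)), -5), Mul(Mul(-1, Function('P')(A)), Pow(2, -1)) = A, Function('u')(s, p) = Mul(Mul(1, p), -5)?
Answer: -36802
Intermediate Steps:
Function('u')(s, p) = Mul(-5, p) (Function('u')(s, p) = Mul(p, -5) = Mul(-5, p))
Function('P')(A) = Mul(-2, A)
Function('M')(G) = Add(-9, Mul(6, Pow(G, 2))) (Function('M')(G) = Add(6, Mul(3, Add(Add(Pow(G, 2), Mul(G, G)), -5))) = Add(6, Mul(3, Add(Add(Pow(G, 2), Pow(G, 2)), -5))) = Add(6, Mul(3, Add(Mul(2, Pow(G, 2)), -5))) = Add(6, Mul(3, Add(-5, Mul(2, Pow(G, 2))))) = Add(6, Add(-15, Mul(6, Pow(G, 2)))) = Add(-9, Mul(6, Pow(G, 2))))
Function('E')(R, h) = Mul(Add(692, R), Add(R, h))
Add(Function('E')(Function('u')(10, 11), Function('M')(1)), Mul(-1, Function('P')(72))) = Add(Add(Pow(Mul(-5, 11), 2), Mul(692, Mul(-5, 11)), Mul(692, Add(-9, Mul(6, Pow(1, 2)))), Mul(Mul(-5, 11), Add(-9, Mul(6, Pow(1, 2))))), Mul(-1, Mul(-2, 72))) = Add(Add(Pow(-55, 2), Mul(692, -55), Mul(692, Add(-9, Mul(6, 1))), Mul(-55, Add(-9, Mul(6, 1)))), Mul(-1, -144)) = Add(Add(3025, -38060, Mul(692, Add(-9, 6)), Mul(-55, Add(-9, 6))), 144) = Add(Add(3025, -38060, Mul(692, -3), Mul(-55, -3)), 144) = Add(Add(3025, -38060, -2076, 165), 144) = Add(-36946, 144) = -36802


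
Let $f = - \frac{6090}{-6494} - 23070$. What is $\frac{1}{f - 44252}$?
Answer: $- \frac{3247}{218591489} \approx -1.4854 \cdot 10^{-5}$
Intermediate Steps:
$f = - \frac{74905245}{3247}$ ($f = \left(-6090\right) \left(- \frac{1}{6494}\right) - 23070 = \frac{3045}{3247} - 23070 = - \frac{74905245}{3247} \approx -23069.0$)
$\frac{1}{f - 44252} = \frac{1}{- \frac{74905245}{3247} - 44252} = \frac{1}{- \frac{218591489}{3247}} = - \frac{3247}{218591489}$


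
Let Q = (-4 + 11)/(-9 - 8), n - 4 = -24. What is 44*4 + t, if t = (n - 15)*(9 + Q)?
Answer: -2118/17 ≈ -124.59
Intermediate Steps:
n = -20 (n = 4 - 24 = -20)
Q = -7/17 (Q = 7/(-17) = 7*(-1/17) = -7/17 ≈ -0.41176)
t = -5110/17 (t = (-20 - 15)*(9 - 7/17) = -35*146/17 = -5110/17 ≈ -300.59)
44*4 + t = 44*4 - 5110/17 = 176 - 5110/17 = -2118/17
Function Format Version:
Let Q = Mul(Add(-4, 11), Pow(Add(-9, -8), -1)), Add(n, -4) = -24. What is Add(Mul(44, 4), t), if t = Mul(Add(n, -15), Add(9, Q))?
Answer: Rational(-2118, 17) ≈ -124.59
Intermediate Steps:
n = -20 (n = Add(4, -24) = -20)
Q = Rational(-7, 17) (Q = Mul(7, Pow(-17, -1)) = Mul(7, Rational(-1, 17)) = Rational(-7, 17) ≈ -0.41176)
t = Rational(-5110, 17) (t = Mul(Add(-20, -15), Add(9, Rational(-7, 17))) = Mul(-35, Rational(146, 17)) = Rational(-5110, 17) ≈ -300.59)
Add(Mul(44, 4), t) = Add(Mul(44, 4), Rational(-5110, 17)) = Add(176, Rational(-5110, 17)) = Rational(-2118, 17)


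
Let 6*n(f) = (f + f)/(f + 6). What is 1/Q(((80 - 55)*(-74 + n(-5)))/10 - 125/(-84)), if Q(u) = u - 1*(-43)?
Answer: -28/4051 ≈ -0.0069119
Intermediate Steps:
n(f) = f/(3*(6 + f)) (n(f) = ((f + f)/(f + 6))/6 = ((2*f)/(6 + f))/6 = (2*f/(6 + f))/6 = f/(3*(6 + f)))
Q(u) = 43 + u (Q(u) = u + 43 = 43 + u)
1/Q(((80 - 55)*(-74 + n(-5)))/10 - 125/(-84)) = 1/(43 + (((80 - 55)*(-74 + (⅓)*(-5)/(6 - 5)))/10 - 125/(-84))) = 1/(43 + ((25*(-74 + (⅓)*(-5)/1))*(⅒) - 125*(-1/84))) = 1/(43 + ((25*(-74 + (⅓)*(-5)*1))*(⅒) + 125/84)) = 1/(43 + ((25*(-74 - 5/3))*(⅒) + 125/84)) = 1/(43 + ((25*(-227/3))*(⅒) + 125/84)) = 1/(43 + (-5675/3*⅒ + 125/84)) = 1/(43 + (-1135/6 + 125/84)) = 1/(43 - 5255/28) = 1/(-4051/28) = -28/4051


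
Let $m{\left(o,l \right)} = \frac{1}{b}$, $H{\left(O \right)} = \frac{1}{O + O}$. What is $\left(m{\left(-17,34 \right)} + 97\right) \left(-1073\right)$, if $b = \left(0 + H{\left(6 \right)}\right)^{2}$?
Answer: $-258593$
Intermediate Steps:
$H{\left(O \right)} = \frac{1}{2 O}$
$b = \frac{1}{144}$ ($b = \left(0 + \frac{1}{2 \cdot 6}\right)^{2} = \left(0 + \frac{1}{2} \cdot \frac{1}{6}\right)^{2} = \left(0 + \frac{1}{12}\right)^{2} = \left(\frac{1}{12}\right)^{2} = \frac{1}{144} \approx 0.0069444$)
$m{\left(o,l \right)} = 144$ ($m{\left(o,l \right)} = \frac{1}{\frac{1}{144}} = 144$)
$\left(m{\left(-17,34 \right)} + 97\right) \left(-1073\right) = \left(144 + 97\right) \left(-1073\right) = 241 \left(-1073\right) = -258593$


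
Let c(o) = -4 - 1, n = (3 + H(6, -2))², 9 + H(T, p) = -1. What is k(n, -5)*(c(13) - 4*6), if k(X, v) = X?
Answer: -1421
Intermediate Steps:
H(T, p) = -10 (H(T, p) = -9 - 1 = -10)
n = 49 (n = (3 - 10)² = (-7)² = 49)
c(o) = -5
k(n, -5)*(c(13) - 4*6) = 49*(-5 - 4*6) = 49*(-5 - 24) = 49*(-29) = -1421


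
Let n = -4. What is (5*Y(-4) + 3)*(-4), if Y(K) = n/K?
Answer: -32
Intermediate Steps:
Y(K) = -4/K
(5*Y(-4) + 3)*(-4) = (5*(-4/(-4)) + 3)*(-4) = (5*(-4*(-1/4)) + 3)*(-4) = (5*1 + 3)*(-4) = (5 + 3)*(-4) = 8*(-4) = -32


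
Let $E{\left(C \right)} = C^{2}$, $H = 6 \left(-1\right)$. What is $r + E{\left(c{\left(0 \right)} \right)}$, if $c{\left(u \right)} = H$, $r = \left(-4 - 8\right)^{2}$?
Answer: $180$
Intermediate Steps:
$r = 144$ ($r = \left(-12\right)^{2} = 144$)
$H = -6$
$c{\left(u \right)} = -6$
$r + E{\left(c{\left(0 \right)} \right)} = 144 + \left(-6\right)^{2} = 144 + 36 = 180$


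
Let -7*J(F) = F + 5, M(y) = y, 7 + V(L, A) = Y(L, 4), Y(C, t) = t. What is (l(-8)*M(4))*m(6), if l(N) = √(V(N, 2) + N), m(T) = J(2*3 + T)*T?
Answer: -408*I*√11/7 ≈ -193.31*I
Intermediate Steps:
V(L, A) = -3 (V(L, A) = -7 + 4 = -3)
J(F) = -5/7 - F/7 (J(F) = -(F + 5)/7 = -(5 + F)/7 = -5/7 - F/7)
m(T) = T*(-11/7 - T/7) (m(T) = (-5/7 - (2*3 + T)/7)*T = (-5/7 - (6 + T)/7)*T = (-5/7 + (-6/7 - T/7))*T = (-11/7 - T/7)*T = T*(-11/7 - T/7))
l(N) = √(-3 + N)
(l(-8)*M(4))*m(6) = (√(-3 - 8)*4)*(-⅐*6*(11 + 6)) = (√(-11)*4)*(-⅐*6*17) = ((I*√11)*4)*(-102/7) = (4*I*√11)*(-102/7) = -408*I*√11/7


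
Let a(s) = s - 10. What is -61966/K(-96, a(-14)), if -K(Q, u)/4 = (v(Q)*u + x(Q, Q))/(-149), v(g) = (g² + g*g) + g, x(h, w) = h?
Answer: 4616467/880320 ≈ 5.2441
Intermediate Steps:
a(s) = -10 + s
v(g) = g + 2*g² (v(g) = (g² + g²) + g = 2*g² + g = g + 2*g²)
K(Q, u) = 4*Q/149 + 4*Q*u*(1 + 2*Q)/149 (K(Q, u) = -4*((Q*(1 + 2*Q))*u + Q)/(-149) = -4*(Q*u*(1 + 2*Q) + Q)*(-1)/149 = -4*(Q + Q*u*(1 + 2*Q))*(-1)/149 = -4*(-Q/149 - Q*u*(1 + 2*Q)/149) = 4*Q/149 + 4*Q*u*(1 + 2*Q)/149)
-61966/K(-96, a(-14)) = -61966*(-149/(384*(1 + (-10 - 14)*(1 + 2*(-96))))) = -61966*(-149/(384*(1 - 24*(1 - 192)))) = -61966*(-149/(384*(1 - 24*(-191)))) = -61966*(-149/(384*(1 + 4584))) = -61966/((4/149)*(-96)*4585) = -61966/(-1760640/149) = -61966*(-149/1760640) = 4616467/880320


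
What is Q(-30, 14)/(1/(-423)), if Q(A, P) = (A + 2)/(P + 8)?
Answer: 5922/11 ≈ 538.36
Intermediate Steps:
Q(A, P) = (2 + A)/(8 + P)
Q(-30, 14)/(1/(-423)) = ((2 - 30)/(8 + 14))/(1/(-423)) = (-28/22)/(-1/423) = ((1/22)*(-28))*(-423) = -14/11*(-423) = 5922/11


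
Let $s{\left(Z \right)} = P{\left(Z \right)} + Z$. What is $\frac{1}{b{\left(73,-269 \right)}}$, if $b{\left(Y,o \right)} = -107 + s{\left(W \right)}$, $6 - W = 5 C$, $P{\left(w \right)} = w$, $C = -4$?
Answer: $- \frac{1}{55} \approx -0.018182$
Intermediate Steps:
$W = 26$ ($W = 6 - 5 \left(-4\right) = 6 - -20 = 6 + 20 = 26$)
$s{\left(Z \right)} = 2 Z$ ($s{\left(Z \right)} = Z + Z = 2 Z$)
$b{\left(Y,o \right)} = -55$ ($b{\left(Y,o \right)} = -107 + 2 \cdot 26 = -107 + 52 = -55$)
$\frac{1}{b{\left(73,-269 \right)}} = \frac{1}{-55} = - \frac{1}{55}$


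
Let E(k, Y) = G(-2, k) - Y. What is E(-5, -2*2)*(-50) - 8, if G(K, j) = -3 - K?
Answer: -158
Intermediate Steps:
E(k, Y) = -1 - Y (E(k, Y) = (-3 - 1*(-2)) - Y = (-3 + 2) - Y = -1 - Y)
E(-5, -2*2)*(-50) - 8 = (-1 - (-2)*2)*(-50) - 8 = (-1 - 1*(-4))*(-50) - 8 = (-1 + 4)*(-50) - 8 = 3*(-50) - 8 = -150 - 8 = -158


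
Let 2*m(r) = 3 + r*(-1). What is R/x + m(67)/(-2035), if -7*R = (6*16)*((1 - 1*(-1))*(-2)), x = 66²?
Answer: 13312/470085 ≈ 0.028318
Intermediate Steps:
x = 4356
m(r) = 3/2 - r/2 (m(r) = (3 + r*(-1))/2 = (3 - r)/2 = 3/2 - r/2)
R = 384/7 (R = -6*16*(1 - 1*(-1))*(-2)/7 = -96*(1 + 1)*(-2)/7 = -96*2*(-2)/7 = -96*(-4)/7 = -⅐*(-384) = 384/7 ≈ 54.857)
R/x + m(67)/(-2035) = (384/7)/4356 + (3/2 - ½*67)/(-2035) = (384/7)*(1/4356) + (3/2 - 67/2)*(-1/2035) = 32/2541 - 32*(-1/2035) = 32/2541 + 32/2035 = 13312/470085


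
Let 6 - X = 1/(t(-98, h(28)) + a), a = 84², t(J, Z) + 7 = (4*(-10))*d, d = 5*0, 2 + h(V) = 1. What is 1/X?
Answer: 7049/42293 ≈ 0.16667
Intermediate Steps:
h(V) = -1 (h(V) = -2 + 1 = -1)
d = 0
t(J, Z) = -7 (t(J, Z) = -7 + (4*(-10))*0 = -7 - 40*0 = -7 + 0 = -7)
a = 7056
X = 42293/7049 (X = 6 - 1/(-7 + 7056) = 6 - 1/7049 = 42293/7049 ≈ 5.9999)
1/X = 1/(42293/7049) = 7049/42293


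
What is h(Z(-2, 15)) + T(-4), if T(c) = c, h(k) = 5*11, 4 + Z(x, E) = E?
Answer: 51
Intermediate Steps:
Z(x, E) = -4 + E
h(k) = 55
h(Z(-2, 15)) + T(-4) = 55 - 4 = 51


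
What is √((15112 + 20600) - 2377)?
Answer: √33335 ≈ 182.58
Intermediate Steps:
√((15112 + 20600) - 2377) = √(35712 - 2377) = √33335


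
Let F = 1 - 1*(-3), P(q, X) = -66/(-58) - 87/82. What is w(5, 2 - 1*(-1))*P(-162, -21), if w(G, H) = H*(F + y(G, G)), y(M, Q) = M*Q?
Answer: 549/82 ≈ 6.6951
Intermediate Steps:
P(q, X) = 183/2378 (P(q, X) = -66*(-1/58) - 87*1/82 = 33/29 - 87/82 = 183/2378)
F = 4 (F = 1 + 3 = 4)
w(G, H) = H*(4 + G²) (w(G, H) = H*(4 + G*G) = H*(4 + G²))
w(5, 2 - 1*(-1))*P(-162, -21) = ((2 - 1*(-1))*(4 + 5²))*(183/2378) = ((2 + 1)*(4 + 25))*(183/2378) = (3*29)*(183/2378) = 87*(183/2378) = 549/82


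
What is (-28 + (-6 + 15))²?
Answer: 361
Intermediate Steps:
(-28 + (-6 + 15))² = (-28 + 9)² = (-19)² = 361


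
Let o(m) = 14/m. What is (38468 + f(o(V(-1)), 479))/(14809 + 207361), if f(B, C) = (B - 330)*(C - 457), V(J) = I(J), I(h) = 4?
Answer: 6257/44434 ≈ 0.14082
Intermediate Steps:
V(J) = 4
f(B, C) = (-457 + C)*(-330 + B) (f(B, C) = (-330 + B)*(-457 + C) = (-457 + C)*(-330 + B))
(38468 + f(o(V(-1)), 479))/(14809 + 207361) = (38468 + (150810 - 6398/4 - 330*479 + (14/4)*479))/(14809 + 207361) = (38468 + (150810 - 6398/4 - 158070 + (14*(¼))*479))/222170 = (38468 + (150810 - 457*7/2 - 158070 + (7/2)*479))*(1/222170) = (38468 + (150810 - 3199/2 - 158070 + 3353/2))*(1/222170) = (38468 - 7183)*(1/222170) = 31285*(1/222170) = 6257/44434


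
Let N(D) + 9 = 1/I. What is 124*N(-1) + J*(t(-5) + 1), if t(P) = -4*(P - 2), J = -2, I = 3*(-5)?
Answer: -17734/15 ≈ -1182.3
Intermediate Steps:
I = -15
t(P) = 8 - 4*P (t(P) = -4*(-2 + P) = 8 - 4*P)
N(D) = -136/15 (N(D) = -9 + 1/(-15) = -9 - 1/15 = -136/15)
124*N(-1) + J*(t(-5) + 1) = 124*(-136/15) - 2*((8 - 4*(-5)) + 1) = -16864/15 - 2*((8 + 20) + 1) = -16864/15 - 2*(28 + 1) = -16864/15 - 2*29 = -16864/15 - 58 = -17734/15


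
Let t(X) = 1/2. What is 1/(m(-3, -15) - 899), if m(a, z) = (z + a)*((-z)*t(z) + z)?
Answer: -1/764 ≈ -0.0013089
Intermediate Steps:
t(X) = 1/2
m(a, z) = z*(a + z)/2 (m(a, z) = (z + a)*(-z*(1/2) + z) = (a + z)*(-z/2 + z) = (a + z)*(z/2) = z*(a + z)/2)
1/(m(-3, -15) - 899) = 1/((1/2)*(-15)*(-3 - 15) - 899) = 1/((1/2)*(-15)*(-18) - 899) = 1/(135 - 899) = 1/(-764) = -1/764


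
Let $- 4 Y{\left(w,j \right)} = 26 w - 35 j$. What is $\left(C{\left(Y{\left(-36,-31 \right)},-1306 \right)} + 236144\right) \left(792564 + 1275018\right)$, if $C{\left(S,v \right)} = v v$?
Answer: $4014789375960$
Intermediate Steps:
$Y{\left(w,j \right)} = - \frac{13 w}{2} + \frac{35 j}{4}$ ($Y{\left(w,j \right)} = - \frac{26 w - 35 j}{4} = - \frac{- 35 j + 26 w}{4} = - \frac{13 w}{2} + \frac{35 j}{4}$)
$C{\left(S,v \right)} = v^{2}$
$\left(C{\left(Y{\left(-36,-31 \right)},-1306 \right)} + 236144\right) \left(792564 + 1275018\right) = \left(\left(-1306\right)^{2} + 236144\right) \left(792564 + 1275018\right) = \left(1705636 + 236144\right) 2067582 = 1941780 \cdot 2067582 = 4014789375960$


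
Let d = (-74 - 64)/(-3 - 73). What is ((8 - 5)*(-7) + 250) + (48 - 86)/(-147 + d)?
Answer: 1264837/5517 ≈ 229.26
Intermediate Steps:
d = 69/38 (d = -138/(-76) = -138*(-1/76) = 69/38 ≈ 1.8158)
((8 - 5)*(-7) + 250) + (48 - 86)/(-147 + d) = ((8 - 5)*(-7) + 250) + (48 - 86)/(-147 + 69/38) = (3*(-7) + 250) - 38/(-5517/38) = (-21 + 250) - 38*(-38/5517) = 229 + 1444/5517 = 1264837/5517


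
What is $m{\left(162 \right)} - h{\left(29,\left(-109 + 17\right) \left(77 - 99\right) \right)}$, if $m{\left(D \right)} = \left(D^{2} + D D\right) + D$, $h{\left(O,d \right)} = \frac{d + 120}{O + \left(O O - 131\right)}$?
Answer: $\frac{38906206}{739} \approx 52647.0$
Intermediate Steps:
$h{\left(O,d \right)} = \frac{120 + d}{-131 + O + O^{2}}$ ($h{\left(O,d \right)} = \frac{120 + d}{O + \left(O^{2} - 131\right)} = \frac{120 + d}{O + \left(-131 + O^{2}\right)} = \frac{120 + d}{-131 + O + O^{2}}$)
$m{\left(D \right)} = D + 2 D^{2}$ ($m{\left(D \right)} = \left(D^{2} + D^{2}\right) + D = 2 D^{2} + D = D + 2 D^{2}$)
$m{\left(162 \right)} - h{\left(29,\left(-109 + 17\right) \left(77 - 99\right) \right)} = 162 \left(1 + 2 \cdot 162\right) - \frac{120 + \left(-109 + 17\right) \left(77 - 99\right)}{-131 + 29 + 29^{2}} = 162 \left(1 + 324\right) - \frac{120 - -2024}{-131 + 29 + 841} = 162 \cdot 325 - \frac{120 + 2024}{739} = 52650 - \frac{1}{739} \cdot 2144 = 52650 - \frac{2144}{739} = \frac{38906206}{739}$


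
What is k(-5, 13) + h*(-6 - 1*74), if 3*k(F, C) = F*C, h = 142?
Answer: -34145/3 ≈ -11382.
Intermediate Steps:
k(F, C) = C*F/3 (k(F, C) = (F*C)/3 = (C*F)/3 = C*F/3)
k(-5, 13) + h*(-6 - 1*74) = (1/3)*13*(-5) + 142*(-6 - 1*74) = -65/3 + 142*(-6 - 74) = -65/3 + 142*(-80) = -65/3 - 11360 = -34145/3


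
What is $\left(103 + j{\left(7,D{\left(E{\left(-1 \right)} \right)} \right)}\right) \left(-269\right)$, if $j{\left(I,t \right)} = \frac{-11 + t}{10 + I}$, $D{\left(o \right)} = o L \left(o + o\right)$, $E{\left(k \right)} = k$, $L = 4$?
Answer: $- \frac{470212}{17} \approx -27660.0$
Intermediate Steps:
$D{\left(o \right)} = 8 o^{2}$ ($D{\left(o \right)} = o 4 \left(o + o\right) = 4 o 2 o = 8 o^{2}$)
$j{\left(I,t \right)} = \frac{-11 + t}{10 + I}$
$\left(103 + j{\left(7,D{\left(E{\left(-1 \right)} \right)} \right)}\right) \left(-269\right) = \left(103 + \frac{-11 + 8 \left(-1\right)^{2}}{10 + 7}\right) \left(-269\right) = \left(103 + \frac{-11 + 8 \cdot 1}{17}\right) \left(-269\right) = \left(103 + \frac{-11 + 8}{17}\right) \left(-269\right) = \left(103 + \frac{1}{17} \left(-3\right)\right) \left(-269\right) = \left(103 - \frac{3}{17}\right) \left(-269\right) = \frac{1748}{17} \left(-269\right) = - \frac{470212}{17}$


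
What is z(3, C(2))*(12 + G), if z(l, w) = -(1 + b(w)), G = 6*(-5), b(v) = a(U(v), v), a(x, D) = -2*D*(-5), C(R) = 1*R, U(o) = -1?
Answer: 378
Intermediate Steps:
C(R) = R
a(x, D) = 10*D
b(v) = 10*v
G = -30
z(l, w) = -1 - 10*w (z(l, w) = -(1 + 10*w) = -1 - 10*w)
z(3, C(2))*(12 + G) = (-1 - 10*2)*(12 - 30) = (-1 - 20)*(-18) = -21*(-18) = 378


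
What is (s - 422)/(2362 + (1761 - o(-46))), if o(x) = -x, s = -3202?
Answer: -8/9 ≈ -0.88889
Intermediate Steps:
(s - 422)/(2362 + (1761 - o(-46))) = (-3202 - 422)/(2362 + (1761 - (-1)*(-46))) = -3624/(2362 + (1761 - 1*46)) = -3624/(2362 + (1761 - 46)) = -3624/(2362 + 1715) = -3624/4077 = -3624*1/4077 = -8/9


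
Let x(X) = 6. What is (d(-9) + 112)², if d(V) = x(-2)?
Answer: 13924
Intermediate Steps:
d(V) = 6
(d(-9) + 112)² = (6 + 112)² = 118² = 13924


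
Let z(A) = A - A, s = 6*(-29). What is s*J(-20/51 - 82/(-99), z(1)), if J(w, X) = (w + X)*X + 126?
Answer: -21924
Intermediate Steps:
s = -174
z(A) = 0
J(w, X) = 126 + X*(X + w) (J(w, X) = (X + w)*X + 126 = X*(X + w) + 126 = 126 + X*(X + w))
s*J(-20/51 - 82/(-99), z(1)) = -174*(126 + 0² + 0*(-20/51 - 82/(-99))) = -174*(126 + 0 + 0*(-20*1/51 - 82*(-1/99))) = -174*(126 + 0 + 0*(-20/51 + 82/99)) = -174*(126 + 0 + 0*(734/1683)) = -174*(126 + 0 + 0) = -174*126 = -21924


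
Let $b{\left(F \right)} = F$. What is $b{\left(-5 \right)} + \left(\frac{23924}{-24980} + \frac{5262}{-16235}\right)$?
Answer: $- \frac{25476024}{4055503} \approx -6.2818$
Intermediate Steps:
$b{\left(-5 \right)} + \left(\frac{23924}{-24980} + \frac{5262}{-16235}\right) = -5 + \left(\frac{23924}{-24980} + \frac{5262}{-16235}\right) = -5 + \left(23924 \left(- \frac{1}{24980}\right) + 5262 \left(- \frac{1}{16235}\right)\right) = -5 - \frac{5198509}{4055503} = - \frac{25476024}{4055503}$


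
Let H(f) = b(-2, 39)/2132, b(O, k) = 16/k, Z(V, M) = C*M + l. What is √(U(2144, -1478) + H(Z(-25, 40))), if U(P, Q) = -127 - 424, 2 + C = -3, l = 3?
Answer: I*√1408796859/1599 ≈ 23.473*I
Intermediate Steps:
C = -5 (C = -2 - 3 = -5)
U(P, Q) = -551
Z(V, M) = 3 - 5*M (Z(V, M) = -5*M + 3 = 3 - 5*M)
H(f) = 4/20787 (H(f) = (16/39)/2132 = (16*(1/39))*(1/2132) = (16/39)*(1/2132) = 4/20787)
√(U(2144, -1478) + H(Z(-25, 40))) = √(-551 + 4/20787) = √(-11453633/20787) = I*√1408796859/1599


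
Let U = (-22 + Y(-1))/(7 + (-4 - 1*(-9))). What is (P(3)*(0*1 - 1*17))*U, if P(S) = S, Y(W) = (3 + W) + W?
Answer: 357/4 ≈ 89.250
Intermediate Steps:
Y(W) = 3 + 2*W
U = -7/4 (U = (-22 + (3 + 2*(-1)))/(7 + (-4 - 1*(-9))) = (-22 + (3 - 2))/(7 + (-4 + 9)) = (-22 + 1)/(7 + 5) = -21/12 = -21*1/12 = -7/4 ≈ -1.7500)
(P(3)*(0*1 - 1*17))*U = (3*(0*1 - 1*17))*(-7/4) = (3*(0 - 17))*(-7/4) = (3*(-17))*(-7/4) = -51*(-7/4) = 357/4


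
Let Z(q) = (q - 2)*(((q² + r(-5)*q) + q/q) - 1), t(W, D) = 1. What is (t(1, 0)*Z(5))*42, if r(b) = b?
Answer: 0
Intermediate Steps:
Z(q) = (-2 + q)*(q² - 5*q) (Z(q) = (q - 2)*(((q² - 5*q) + q/q) - 1) = (-2 + q)*(((q² - 5*q) + 1) - 1) = (-2 + q)*((1 + q² - 5*q) - 1) = (-2 + q)*(q² - 5*q))
(t(1, 0)*Z(5))*42 = (1*(5*(10 + 5² - 7*5)))*42 = (1*(5*(10 + 25 - 35)))*42 = (1*(5*0))*42 = (1*0)*42 = 0*42 = 0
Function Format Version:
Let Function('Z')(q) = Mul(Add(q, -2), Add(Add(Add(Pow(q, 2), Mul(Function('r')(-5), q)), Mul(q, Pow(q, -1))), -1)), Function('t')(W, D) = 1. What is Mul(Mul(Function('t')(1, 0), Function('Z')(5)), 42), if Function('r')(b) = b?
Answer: 0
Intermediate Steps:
Function('Z')(q) = Mul(Add(-2, q), Add(Pow(q, 2), Mul(-5, q))) (Function('Z')(q) = Mul(Add(q, -2), Add(Add(Add(Pow(q, 2), Mul(-5, q)), Mul(q, Pow(q, -1))), -1)) = Mul(Add(-2, q), Add(Add(Add(Pow(q, 2), Mul(-5, q)), 1), -1)) = Mul(Add(-2, q), Add(Add(1, Pow(q, 2), Mul(-5, q)), -1)) = Mul(Add(-2, q), Add(Pow(q, 2), Mul(-5, q))))
Mul(Mul(Function('t')(1, 0), Function('Z')(5)), 42) = Mul(Mul(1, Mul(5, Add(10, Pow(5, 2), Mul(-7, 5)))), 42) = Mul(Mul(1, Mul(5, Add(10, 25, -35))), 42) = Mul(Mul(1, Mul(5, 0)), 42) = Mul(Mul(1, 0), 42) = Mul(0, 42) = 0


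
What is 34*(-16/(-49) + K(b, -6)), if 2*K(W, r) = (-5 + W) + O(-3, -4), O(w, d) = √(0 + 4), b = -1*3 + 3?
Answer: -1955/49 ≈ -39.898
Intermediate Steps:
b = 0 (b = -3 + 3 = 0)
O(w, d) = 2 (O(w, d) = √4 = 2)
K(W, r) = -3/2 + W/2 (K(W, r) = ((-5 + W) + 2)/2 = (-3 + W)/2 = -3/2 + W/2)
34*(-16/(-49) + K(b, -6)) = 34*(-16/(-49) + (-3/2 + (½)*0)) = 34*(-16*(-1/49) + (-3/2 + 0)) = 34*(16/49 - 3/2) = 34*(-115/98) = -1955/49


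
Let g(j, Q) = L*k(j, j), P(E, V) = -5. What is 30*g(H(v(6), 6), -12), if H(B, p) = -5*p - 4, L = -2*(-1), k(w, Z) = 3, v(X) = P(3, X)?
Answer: 180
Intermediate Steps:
v(X) = -5
L = 2
H(B, p) = -4 - 5*p
g(j, Q) = 6 (g(j, Q) = 2*3 = 6)
30*g(H(v(6), 6), -12) = 30*6 = 180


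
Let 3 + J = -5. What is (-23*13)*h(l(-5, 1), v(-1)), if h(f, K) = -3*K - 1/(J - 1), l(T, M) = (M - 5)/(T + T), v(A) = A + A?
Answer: -16445/9 ≈ -1827.2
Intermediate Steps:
J = -8 (J = -3 - 5 = -8)
v(A) = 2*A
l(T, M) = (-5 + M)/(2*T) (l(T, M) = (-5 + M)/((2*T)) = (-5 + M)*(1/(2*T)) = (-5 + M)/(2*T))
h(f, K) = 1/9 - 3*K (h(f, K) = -3*K - 1/(-8 - 1) = -3*K - 1/(-9) = -3*K - 1*(-1/9) = -3*K + 1/9 = 1/9 - 3*K)
(-23*13)*h(l(-5, 1), v(-1)) = (-23*13)*(1/9 - 6*(-1)) = -299*(1/9 - 3*(-2)) = -299*(1/9 + 6) = -299*55/9 = -16445/9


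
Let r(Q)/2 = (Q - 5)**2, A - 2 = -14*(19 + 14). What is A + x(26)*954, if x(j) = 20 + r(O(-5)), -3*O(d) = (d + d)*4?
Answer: 151120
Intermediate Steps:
O(d) = -8*d/3 (O(d) = -(d + d)*4/3 = -2*d*4/3 = -8*d/3)
A = -460 (A = 2 - 14*(19 + 14) = 2 - 14*33 = 2 - 462 = -460)
r(Q) = 2*(-5 + Q)**2 (r(Q) = 2*(Q - 5)**2 = 2*(-5 + Q)**2)
x(j) = 1430/9 (x(j) = 20 + 2*(-5 - 8/3*(-5))**2 = 20 + 2*(-5 + 40/3)**2 = 20 + 2*(25/3)**2 = 20 + 2*(625/9) = 20 + 1250/9 = 1430/9)
A + x(26)*954 = -460 + (1430/9)*954 = -460 + 151580 = 151120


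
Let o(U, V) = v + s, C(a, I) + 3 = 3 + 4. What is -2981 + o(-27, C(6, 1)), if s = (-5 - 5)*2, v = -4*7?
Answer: -3029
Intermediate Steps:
C(a, I) = 4 (C(a, I) = -3 + (3 + 4) = -3 + 7 = 4)
v = -28
s = -20 (s = -10*2 = -20)
o(U, V) = -48 (o(U, V) = -28 - 20 = -48)
-2981 + o(-27, C(6, 1)) = -2981 - 48 = -3029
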